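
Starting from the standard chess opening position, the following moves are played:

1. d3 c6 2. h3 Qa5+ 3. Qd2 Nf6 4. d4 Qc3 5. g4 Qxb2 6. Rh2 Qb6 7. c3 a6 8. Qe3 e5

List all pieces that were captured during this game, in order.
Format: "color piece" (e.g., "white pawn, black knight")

Tracking captures:
  Qxb2: captured white pawn

white pawn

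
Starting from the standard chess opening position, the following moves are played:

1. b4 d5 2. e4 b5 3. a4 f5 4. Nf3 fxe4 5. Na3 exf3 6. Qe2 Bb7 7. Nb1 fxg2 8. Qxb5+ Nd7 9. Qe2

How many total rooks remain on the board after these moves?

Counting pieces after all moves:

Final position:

  a b c d e f g h
  ─────────────────
8│♜ · · ♛ ♚ ♝ ♞ ♜│8
7│♟ ♝ ♟ ♞ ♟ · ♟ ♟│7
6│· · · · · · · ·│6
5│· · · ♟ · · · ·│5
4│♙ ♙ · · · · · ·│4
3│· · · · · · · ·│3
2│· · ♙ ♙ ♕ ♙ ♟ ♙│2
1│♖ ♘ ♗ · ♔ ♗ · ♖│1
  ─────────────────
  a b c d e f g h


4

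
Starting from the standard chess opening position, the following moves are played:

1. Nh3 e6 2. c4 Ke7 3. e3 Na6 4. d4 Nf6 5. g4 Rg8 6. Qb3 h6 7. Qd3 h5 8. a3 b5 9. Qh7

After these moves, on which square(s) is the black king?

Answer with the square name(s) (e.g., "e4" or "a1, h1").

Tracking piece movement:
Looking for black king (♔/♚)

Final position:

  a b c d e f g h
  ─────────────────
8│♜ · ♝ ♛ · ♝ ♜ ·│8
7│♟ · ♟ ♟ ♚ ♟ ♟ ♕│7
6│♞ · · · ♟ ♞ · ·│6
5│· ♟ · · · · · ♟│5
4│· · ♙ ♙ · · ♙ ·│4
3│♙ · · · ♙ · · ♘│3
2│· ♙ · · · ♙ · ♙│2
1│♖ ♘ ♗ · ♔ ♗ · ♖│1
  ─────────────────
  a b c d e f g h


e7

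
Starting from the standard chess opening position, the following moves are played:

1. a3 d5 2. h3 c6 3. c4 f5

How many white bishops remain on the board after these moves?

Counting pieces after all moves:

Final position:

  a b c d e f g h
  ─────────────────
8│♜ ♞ ♝ ♛ ♚ ♝ ♞ ♜│8
7│♟ ♟ · · ♟ · ♟ ♟│7
6│· · ♟ · · · · ·│6
5│· · · ♟ · ♟ · ·│5
4│· · ♙ · · · · ·│4
3│♙ · · · · · · ♙│3
2│· ♙ · ♙ ♙ ♙ ♙ ·│2
1│♖ ♘ ♗ ♕ ♔ ♗ ♘ ♖│1
  ─────────────────
  a b c d e f g h


2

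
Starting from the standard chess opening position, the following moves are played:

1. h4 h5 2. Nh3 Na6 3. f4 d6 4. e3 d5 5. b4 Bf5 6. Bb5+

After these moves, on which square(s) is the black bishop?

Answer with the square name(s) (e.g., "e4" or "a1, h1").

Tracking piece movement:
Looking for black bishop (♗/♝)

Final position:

  a b c d e f g h
  ─────────────────
8│♜ · · ♛ ♚ ♝ ♞ ♜│8
7│♟ ♟ ♟ · ♟ ♟ ♟ ·│7
6│♞ · · · · · · ·│6
5│· ♗ · ♟ · ♝ · ♟│5
4│· ♙ · · · ♙ · ♙│4
3│· · · · ♙ · · ♘│3
2│♙ · ♙ ♙ · · ♙ ·│2
1│♖ ♘ ♗ ♕ ♔ · · ♖│1
  ─────────────────
  a b c d e f g h


f5, f8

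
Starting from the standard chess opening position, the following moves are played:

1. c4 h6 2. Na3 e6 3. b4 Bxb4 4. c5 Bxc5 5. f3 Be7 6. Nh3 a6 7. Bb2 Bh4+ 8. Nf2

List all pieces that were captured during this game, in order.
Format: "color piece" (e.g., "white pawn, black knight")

Tracking captures:
  Bxb4: captured white pawn
  Bxc5: captured white pawn

white pawn, white pawn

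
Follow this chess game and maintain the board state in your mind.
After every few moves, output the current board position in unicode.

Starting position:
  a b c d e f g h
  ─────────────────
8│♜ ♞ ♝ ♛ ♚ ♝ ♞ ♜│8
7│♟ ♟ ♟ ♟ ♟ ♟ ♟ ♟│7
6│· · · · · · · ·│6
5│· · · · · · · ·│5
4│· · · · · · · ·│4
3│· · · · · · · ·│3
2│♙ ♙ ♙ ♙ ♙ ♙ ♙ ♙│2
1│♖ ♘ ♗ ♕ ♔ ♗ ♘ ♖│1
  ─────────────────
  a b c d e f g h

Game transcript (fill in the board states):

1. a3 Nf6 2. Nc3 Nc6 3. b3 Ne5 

  a b c d e f g h
  ─────────────────
8│♜ · ♝ ♛ ♚ ♝ · ♜│8
7│♟ ♟ ♟ ♟ ♟ ♟ ♟ ♟│7
6│· · · · · ♞ · ·│6
5│· · · · ♞ · · ·│5
4│· · · · · · · ·│4
3│♙ ♙ ♘ · · · · ·│3
2│· · ♙ ♙ ♙ ♙ ♙ ♙│2
1│♖ · ♗ ♕ ♔ ♗ ♘ ♖│1
  ─────────────────
  a b c d e f g h

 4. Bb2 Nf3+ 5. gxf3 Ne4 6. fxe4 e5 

  a b c d e f g h
  ─────────────────
8│♜ · ♝ ♛ ♚ ♝ · ♜│8
7│♟ ♟ ♟ ♟ · ♟ ♟ ♟│7
6│· · · · · · · ·│6
5│· · · · ♟ · · ·│5
4│· · · · ♙ · · ·│4
3│♙ ♙ ♘ · · · · ·│3
2│· ♗ ♙ ♙ ♙ ♙ · ♙│2
1│♖ · · ♕ ♔ ♗ ♘ ♖│1
  ─────────────────
  a b c d e f g h

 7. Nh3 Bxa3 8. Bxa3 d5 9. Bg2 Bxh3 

  a b c d e f g h
  ─────────────────
8│♜ · · ♛ ♚ · · ♜│8
7│♟ ♟ ♟ · · ♟ ♟ ♟│7
6│· · · · · · · ·│6
5│· · · ♟ ♟ · · ·│5
4│· · · · ♙ · · ·│4
3│♗ ♙ ♘ · · · · ♝│3
2│· · ♙ ♙ ♙ ♙ ♗ ♙│2
1│♖ · · ♕ ♔ · · ♖│1
  ─────────────────
  a b c d e f g h

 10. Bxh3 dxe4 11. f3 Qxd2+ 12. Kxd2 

  a b c d e f g h
  ─────────────────
8│♜ · · · ♚ · · ♜│8
7│♟ ♟ ♟ · · ♟ ♟ ♟│7
6│· · · · · · · ·│6
5│· · · · ♟ · · ·│5
4│· · · · ♟ · · ·│4
3│♗ ♙ ♘ · · ♙ · ♗│3
2│· · ♙ ♔ ♙ · · ♙│2
1│♖ · · ♕ · · · ♖│1
  ─────────────────
  a b c d e f g h


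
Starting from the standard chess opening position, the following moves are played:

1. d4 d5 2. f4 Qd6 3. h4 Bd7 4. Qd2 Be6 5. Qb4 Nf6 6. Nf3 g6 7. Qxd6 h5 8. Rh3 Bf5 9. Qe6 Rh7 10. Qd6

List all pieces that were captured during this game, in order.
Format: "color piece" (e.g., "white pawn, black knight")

Tracking captures:
  Qxd6: captured black queen

black queen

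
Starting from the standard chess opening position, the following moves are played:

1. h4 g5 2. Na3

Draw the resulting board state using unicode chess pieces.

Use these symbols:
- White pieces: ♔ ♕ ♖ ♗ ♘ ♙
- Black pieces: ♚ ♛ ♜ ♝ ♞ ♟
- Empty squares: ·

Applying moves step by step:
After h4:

♜ ♞ ♝ ♛ ♚ ♝ ♞ ♜
♟ ♟ ♟ ♟ ♟ ♟ ♟ ♟
· · · · · · · ·
· · · · · · · ·
· · · · · · · ♙
· · · · · · · ·
♙ ♙ ♙ ♙ ♙ ♙ ♙ ·
♖ ♘ ♗ ♕ ♔ ♗ ♘ ♖


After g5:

♜ ♞ ♝ ♛ ♚ ♝ ♞ ♜
♟ ♟ ♟ ♟ ♟ ♟ · ♟
· · · · · · · ·
· · · · · · ♟ ·
· · · · · · · ♙
· · · · · · · ·
♙ ♙ ♙ ♙ ♙ ♙ ♙ ·
♖ ♘ ♗ ♕ ♔ ♗ ♘ ♖


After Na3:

♜ ♞ ♝ ♛ ♚ ♝ ♞ ♜
♟ ♟ ♟ ♟ ♟ ♟ · ♟
· · · · · · · ·
· · · · · · ♟ ·
· · · · · · · ♙
♘ · · · · · · ·
♙ ♙ ♙ ♙ ♙ ♙ ♙ ·
♖ · ♗ ♕ ♔ ♗ ♘ ♖



  a b c d e f g h
  ─────────────────
8│♜ ♞ ♝ ♛ ♚ ♝ ♞ ♜│8
7│♟ ♟ ♟ ♟ ♟ ♟ · ♟│7
6│· · · · · · · ·│6
5│· · · · · · ♟ ·│5
4│· · · · · · · ♙│4
3│♘ · · · · · · ·│3
2│♙ ♙ ♙ ♙ ♙ ♙ ♙ ·│2
1│♖ · ♗ ♕ ♔ ♗ ♘ ♖│1
  ─────────────────
  a b c d e f g h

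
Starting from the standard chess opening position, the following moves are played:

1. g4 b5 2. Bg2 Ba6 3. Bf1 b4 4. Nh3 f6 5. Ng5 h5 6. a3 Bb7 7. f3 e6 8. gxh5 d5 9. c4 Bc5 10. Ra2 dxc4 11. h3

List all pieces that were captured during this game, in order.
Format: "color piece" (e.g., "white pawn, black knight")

Tracking captures:
  gxh5: captured black pawn
  dxc4: captured white pawn

black pawn, white pawn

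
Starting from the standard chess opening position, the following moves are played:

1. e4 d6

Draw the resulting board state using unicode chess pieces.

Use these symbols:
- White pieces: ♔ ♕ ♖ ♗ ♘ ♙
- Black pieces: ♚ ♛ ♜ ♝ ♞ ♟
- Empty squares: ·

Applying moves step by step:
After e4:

♜ ♞ ♝ ♛ ♚ ♝ ♞ ♜
♟ ♟ ♟ ♟ ♟ ♟ ♟ ♟
· · · · · · · ·
· · · · · · · ·
· · · · ♙ · · ·
· · · · · · · ·
♙ ♙ ♙ ♙ · ♙ ♙ ♙
♖ ♘ ♗ ♕ ♔ ♗ ♘ ♖


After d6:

♜ ♞ ♝ ♛ ♚ ♝ ♞ ♜
♟ ♟ ♟ · ♟ ♟ ♟ ♟
· · · ♟ · · · ·
· · · · · · · ·
· · · · ♙ · · ·
· · · · · · · ·
♙ ♙ ♙ ♙ · ♙ ♙ ♙
♖ ♘ ♗ ♕ ♔ ♗ ♘ ♖



  a b c d e f g h
  ─────────────────
8│♜ ♞ ♝ ♛ ♚ ♝ ♞ ♜│8
7│♟ ♟ ♟ · ♟ ♟ ♟ ♟│7
6│· · · ♟ · · · ·│6
5│· · · · · · · ·│5
4│· · · · ♙ · · ·│4
3│· · · · · · · ·│3
2│♙ ♙ ♙ ♙ · ♙ ♙ ♙│2
1│♖ ♘ ♗ ♕ ♔ ♗ ♘ ♖│1
  ─────────────────
  a b c d e f g h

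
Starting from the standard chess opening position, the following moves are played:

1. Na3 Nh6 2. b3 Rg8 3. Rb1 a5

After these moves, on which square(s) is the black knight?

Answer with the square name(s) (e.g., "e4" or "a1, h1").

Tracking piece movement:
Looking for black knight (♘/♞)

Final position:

  a b c d e f g h
  ─────────────────
8│♜ ♞ ♝ ♛ ♚ ♝ ♜ ·│8
7│· ♟ ♟ ♟ ♟ ♟ ♟ ♟│7
6│· · · · · · · ♞│6
5│♟ · · · · · · ·│5
4│· · · · · · · ·│4
3│♘ ♙ · · · · · ·│3
2│♙ · ♙ ♙ ♙ ♙ ♙ ♙│2
1│· ♖ ♗ ♕ ♔ ♗ ♘ ♖│1
  ─────────────────
  a b c d e f g h


b8, h6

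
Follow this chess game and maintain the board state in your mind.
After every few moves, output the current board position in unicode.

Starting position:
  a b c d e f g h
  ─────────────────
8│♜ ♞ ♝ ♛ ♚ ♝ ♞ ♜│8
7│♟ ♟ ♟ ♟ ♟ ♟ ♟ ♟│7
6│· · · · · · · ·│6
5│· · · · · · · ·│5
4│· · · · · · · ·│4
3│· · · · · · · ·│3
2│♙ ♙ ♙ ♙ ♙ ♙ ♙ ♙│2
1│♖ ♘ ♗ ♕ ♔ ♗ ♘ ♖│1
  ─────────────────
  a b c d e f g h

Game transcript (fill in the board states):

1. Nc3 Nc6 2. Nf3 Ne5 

  a b c d e f g h
  ─────────────────
8│♜ · ♝ ♛ ♚ ♝ ♞ ♜│8
7│♟ ♟ ♟ ♟ ♟ ♟ ♟ ♟│7
6│· · · · · · · ·│6
5│· · · · ♞ · · ·│5
4│· · · · · · · ·│4
3│· · ♘ · · ♘ · ·│3
2│♙ ♙ ♙ ♙ ♙ ♙ ♙ ♙│2
1│♖ · ♗ ♕ ♔ ♗ · ♖│1
  ─────────────────
  a b c d e f g h

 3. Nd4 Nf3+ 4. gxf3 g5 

  a b c d e f g h
  ─────────────────
8│♜ · ♝ ♛ ♚ ♝ ♞ ♜│8
7│♟ ♟ ♟ ♟ ♟ ♟ · ♟│7
6│· · · · · · · ·│6
5│· · · · · · ♟ ·│5
4│· · · ♘ · · · ·│4
3│· · ♘ · · ♙ · ·│3
2│♙ ♙ ♙ ♙ ♙ ♙ · ♙│2
1│♖ · ♗ ♕ ♔ ♗ · ♖│1
  ─────────────────
  a b c d e f g h

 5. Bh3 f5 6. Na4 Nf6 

  a b c d e f g h
  ─────────────────
8│♜ · ♝ ♛ ♚ ♝ · ♜│8
7│♟ ♟ ♟ ♟ ♟ · · ♟│7
6│· · · · · ♞ · ·│6
5│· · · · · ♟ ♟ ·│5
4│♘ · · ♘ · · · ·│4
3│· · · · · ♙ · ♗│3
2│♙ ♙ ♙ ♙ ♙ ♙ · ♙│2
1│♖ · ♗ ♕ ♔ · · ♖│1
  ─────────────────
  a b c d e f g h

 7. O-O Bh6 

  a b c d e f g h
  ─────────────────
8│♜ · ♝ ♛ ♚ · · ♜│8
7│♟ ♟ ♟ ♟ ♟ · · ♟│7
6│· · · · · ♞ · ♝│6
5│· · · · · ♟ ♟ ·│5
4│♘ · · ♘ · · · ·│4
3│· · · · · ♙ · ♗│3
2│♙ ♙ ♙ ♙ ♙ ♙ · ♙│2
1│♖ · ♗ ♕ · ♖ ♔ ·│1
  ─────────────────
  a b c d e f g h


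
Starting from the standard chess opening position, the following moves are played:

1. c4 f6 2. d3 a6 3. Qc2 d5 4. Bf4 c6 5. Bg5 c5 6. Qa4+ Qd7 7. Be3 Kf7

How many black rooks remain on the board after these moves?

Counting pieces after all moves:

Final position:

  a b c d e f g h
  ─────────────────
8│♜ ♞ ♝ · · ♝ ♞ ♜│8
7│· ♟ · ♛ ♟ ♚ ♟ ♟│7
6│♟ · · · · ♟ · ·│6
5│· · ♟ ♟ · · · ·│5
4│♕ · ♙ · · · · ·│4
3│· · · ♙ ♗ · · ·│3
2│♙ ♙ · · ♙ ♙ ♙ ♙│2
1│♖ ♘ · · ♔ ♗ ♘ ♖│1
  ─────────────────
  a b c d e f g h


2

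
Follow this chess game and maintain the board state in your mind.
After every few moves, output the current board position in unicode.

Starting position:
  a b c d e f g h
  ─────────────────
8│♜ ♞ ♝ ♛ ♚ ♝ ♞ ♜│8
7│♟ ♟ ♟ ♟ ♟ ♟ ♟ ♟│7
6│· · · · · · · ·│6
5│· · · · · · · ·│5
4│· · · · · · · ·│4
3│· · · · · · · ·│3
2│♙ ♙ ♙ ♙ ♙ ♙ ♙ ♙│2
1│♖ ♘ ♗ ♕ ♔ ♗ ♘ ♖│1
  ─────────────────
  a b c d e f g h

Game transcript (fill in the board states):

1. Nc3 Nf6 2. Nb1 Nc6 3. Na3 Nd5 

  a b c d e f g h
  ─────────────────
8│♜ · ♝ ♛ ♚ ♝ · ♜│8
7│♟ ♟ ♟ ♟ ♟ ♟ ♟ ♟│7
6│· · ♞ · · · · ·│6
5│· · · ♞ · · · ·│5
4│· · · · · · · ·│4
3│♘ · · · · · · ·│3
2│♙ ♙ ♙ ♙ ♙ ♙ ♙ ♙│2
1│♖ · ♗ ♕ ♔ ♗ ♘ ♖│1
  ─────────────────
  a b c d e f g h

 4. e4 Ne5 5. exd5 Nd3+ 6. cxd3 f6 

  a b c d e f g h
  ─────────────────
8│♜ · ♝ ♛ ♚ ♝ · ♜│8
7│♟ ♟ ♟ ♟ ♟ · ♟ ♟│7
6│· · · · · ♟ · ·│6
5│· · · ♙ · · · ·│5
4│· · · · · · · ·│4
3│♘ · · ♙ · · · ·│3
2│♙ ♙ · ♙ · ♙ ♙ ♙│2
1│♖ · ♗ ♕ ♔ ♗ ♘ ♖│1
  ─────────────────
  a b c d e f g h

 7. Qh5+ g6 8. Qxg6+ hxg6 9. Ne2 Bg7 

  a b c d e f g h
  ─────────────────
8│♜ · ♝ ♛ ♚ · · ♜│8
7│♟ ♟ ♟ ♟ ♟ · ♝ ·│7
6│· · · · · ♟ ♟ ·│6
5│· · · ♙ · · · ·│5
4│· · · · · · · ·│4
3│♘ · · ♙ · · · ·│3
2│♙ ♙ · ♙ ♘ ♙ ♙ ♙│2
1│♖ · ♗ · ♔ ♗ · ♖│1
  ─────────────────
  a b c d e f g h

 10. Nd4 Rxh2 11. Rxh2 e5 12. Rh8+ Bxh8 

  a b c d e f g h
  ─────────────────
8│♜ · ♝ ♛ ♚ · · ♝│8
7│♟ ♟ ♟ ♟ · · · ·│7
6│· · · · · ♟ ♟ ·│6
5│· · · ♙ ♟ · · ·│5
4│· · · ♘ · · · ·│4
3│♘ · · ♙ · · · ·│3
2│♙ ♙ · ♙ · ♙ ♙ ·│2
1│♖ · ♗ · ♔ ♗ · ·│1
  ─────────────────
  a b c d e f g h

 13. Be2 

  a b c d e f g h
  ─────────────────
8│♜ · ♝ ♛ ♚ · · ♝│8
7│♟ ♟ ♟ ♟ · · · ·│7
6│· · · · · ♟ ♟ ·│6
5│· · · ♙ ♟ · · ·│5
4│· · · ♘ · · · ·│4
3│♘ · · ♙ · · · ·│3
2│♙ ♙ · ♙ ♗ ♙ ♙ ·│2
1│♖ · ♗ · ♔ · · ·│1
  ─────────────────
  a b c d e f g h


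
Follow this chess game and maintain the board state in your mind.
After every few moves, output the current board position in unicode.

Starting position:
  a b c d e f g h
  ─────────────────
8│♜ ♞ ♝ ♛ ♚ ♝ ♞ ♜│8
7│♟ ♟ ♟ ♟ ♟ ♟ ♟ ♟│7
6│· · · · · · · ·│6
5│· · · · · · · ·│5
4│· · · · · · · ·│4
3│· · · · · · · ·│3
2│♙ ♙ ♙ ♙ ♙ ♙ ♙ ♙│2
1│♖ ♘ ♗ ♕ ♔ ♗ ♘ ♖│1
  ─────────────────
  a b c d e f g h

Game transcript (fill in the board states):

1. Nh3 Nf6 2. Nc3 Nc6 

  a b c d e f g h
  ─────────────────
8│♜ · ♝ ♛ ♚ ♝ · ♜│8
7│♟ ♟ ♟ ♟ ♟ ♟ ♟ ♟│7
6│· · ♞ · · ♞ · ·│6
5│· · · · · · · ·│5
4│· · · · · · · ·│4
3│· · ♘ · · · · ♘│3
2│♙ ♙ ♙ ♙ ♙ ♙ ♙ ♙│2
1│♖ · ♗ ♕ ♔ ♗ · ♖│1
  ─────────────────
  a b c d e f g h

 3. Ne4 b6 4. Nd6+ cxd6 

  a b c d e f g h
  ─────────────────
8│♜ · ♝ ♛ ♚ ♝ · ♜│8
7│♟ · · ♟ ♟ ♟ ♟ ♟│7
6│· ♟ ♞ ♟ · ♞ · ·│6
5│· · · · · · · ·│5
4│· · · · · · · ·│4
3│· · · · · · · ♘│3
2│♙ ♙ ♙ ♙ ♙ ♙ ♙ ♙│2
1│♖ · ♗ ♕ ♔ ♗ · ♖│1
  ─────────────────
  a b c d e f g h

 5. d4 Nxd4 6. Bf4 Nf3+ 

  a b c d e f g h
  ─────────────────
8│♜ · ♝ ♛ ♚ ♝ · ♜│8
7│♟ · · ♟ ♟ ♟ ♟ ♟│7
6│· ♟ · ♟ · ♞ · ·│6
5│· · · · · · · ·│5
4│· · · · · ♗ · ·│4
3│· · · · · ♞ · ♘│3
2│♙ ♙ ♙ · ♙ ♙ ♙ ♙│2
1│♖ · · ♕ ♔ ♗ · ♖│1
  ─────────────────
  a b c d e f g h

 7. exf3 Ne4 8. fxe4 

  a b c d e f g h
  ─────────────────
8│♜ · ♝ ♛ ♚ ♝ · ♜│8
7│♟ · · ♟ ♟ ♟ ♟ ♟│7
6│· ♟ · ♟ · · · ·│6
5│· · · · · · · ·│5
4│· · · · ♙ ♗ · ·│4
3│· · · · · · · ♘│3
2│♙ ♙ ♙ · · ♙ ♙ ♙│2
1│♖ · · ♕ ♔ ♗ · ♖│1
  ─────────────────
  a b c d e f g h


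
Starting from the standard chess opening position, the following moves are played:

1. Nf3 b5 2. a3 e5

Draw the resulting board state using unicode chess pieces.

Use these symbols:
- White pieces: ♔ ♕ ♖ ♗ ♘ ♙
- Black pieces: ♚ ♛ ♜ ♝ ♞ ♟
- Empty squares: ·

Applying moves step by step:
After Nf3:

♜ ♞ ♝ ♛ ♚ ♝ ♞ ♜
♟ ♟ ♟ ♟ ♟ ♟ ♟ ♟
· · · · · · · ·
· · · · · · · ·
· · · · · · · ·
· · · · · ♘ · ·
♙ ♙ ♙ ♙ ♙ ♙ ♙ ♙
♖ ♘ ♗ ♕ ♔ ♗ · ♖


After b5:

♜ ♞ ♝ ♛ ♚ ♝ ♞ ♜
♟ · ♟ ♟ ♟ ♟ ♟ ♟
· · · · · · · ·
· ♟ · · · · · ·
· · · · · · · ·
· · · · · ♘ · ·
♙ ♙ ♙ ♙ ♙ ♙ ♙ ♙
♖ ♘ ♗ ♕ ♔ ♗ · ♖


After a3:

♜ ♞ ♝ ♛ ♚ ♝ ♞ ♜
♟ · ♟ ♟ ♟ ♟ ♟ ♟
· · · · · · · ·
· ♟ · · · · · ·
· · · · · · · ·
♙ · · · · ♘ · ·
· ♙ ♙ ♙ ♙ ♙ ♙ ♙
♖ ♘ ♗ ♕ ♔ ♗ · ♖


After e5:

♜ ♞ ♝ ♛ ♚ ♝ ♞ ♜
♟ · ♟ ♟ · ♟ ♟ ♟
· · · · · · · ·
· ♟ · · ♟ · · ·
· · · · · · · ·
♙ · · · · ♘ · ·
· ♙ ♙ ♙ ♙ ♙ ♙ ♙
♖ ♘ ♗ ♕ ♔ ♗ · ♖



  a b c d e f g h
  ─────────────────
8│♜ ♞ ♝ ♛ ♚ ♝ ♞ ♜│8
7│♟ · ♟ ♟ · ♟ ♟ ♟│7
6│· · · · · · · ·│6
5│· ♟ · · ♟ · · ·│5
4│· · · · · · · ·│4
3│♙ · · · · ♘ · ·│3
2│· ♙ ♙ ♙ ♙ ♙ ♙ ♙│2
1│♖ ♘ ♗ ♕ ♔ ♗ · ♖│1
  ─────────────────
  a b c d e f g h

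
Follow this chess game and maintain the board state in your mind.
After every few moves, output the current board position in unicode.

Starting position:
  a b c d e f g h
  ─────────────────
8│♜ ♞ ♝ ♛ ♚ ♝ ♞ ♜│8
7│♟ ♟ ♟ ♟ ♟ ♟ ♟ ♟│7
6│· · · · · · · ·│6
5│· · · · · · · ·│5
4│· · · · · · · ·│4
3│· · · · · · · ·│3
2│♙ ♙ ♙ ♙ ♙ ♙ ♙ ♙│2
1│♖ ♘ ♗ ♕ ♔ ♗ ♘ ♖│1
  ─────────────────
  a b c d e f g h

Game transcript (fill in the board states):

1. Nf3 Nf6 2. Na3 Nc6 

  a b c d e f g h
  ─────────────────
8│♜ · ♝ ♛ ♚ ♝ · ♜│8
7│♟ ♟ ♟ ♟ ♟ ♟ ♟ ♟│7
6│· · ♞ · · ♞ · ·│6
5│· · · · · · · ·│5
4│· · · · · · · ·│4
3│♘ · · · · ♘ · ·│3
2│♙ ♙ ♙ ♙ ♙ ♙ ♙ ♙│2
1│♖ · ♗ ♕ ♔ ♗ · ♖│1
  ─────────────────
  a b c d e f g h

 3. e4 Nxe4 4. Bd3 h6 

  a b c d e f g h
  ─────────────────
8│♜ · ♝ ♛ ♚ ♝ · ♜│8
7│♟ ♟ ♟ ♟ ♟ ♟ ♟ ·│7
6│· · ♞ · · · · ♟│6
5│· · · · · · · ·│5
4│· · · · ♞ · · ·│4
3│♘ · · ♗ · ♘ · ·│3
2│♙ ♙ ♙ ♙ · ♙ ♙ ♙│2
1│♖ · ♗ ♕ ♔ · · ♖│1
  ─────────────────
  a b c d e f g h

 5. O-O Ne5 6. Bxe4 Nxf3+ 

  a b c d e f g h
  ─────────────────
8│♜ · ♝ ♛ ♚ ♝ · ♜│8
7│♟ ♟ ♟ ♟ ♟ ♟ ♟ ·│7
6│· · · · · · · ♟│6
5│· · · · · · · ·│5
4│· · · · ♗ · · ·│4
3│♘ · · · · ♞ · ·│3
2│♙ ♙ ♙ ♙ · ♙ ♙ ♙│2
1│♖ · ♗ ♕ · ♖ ♔ ·│1
  ─────────────────
  a b c d e f g h

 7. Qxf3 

  a b c d e f g h
  ─────────────────
8│♜ · ♝ ♛ ♚ ♝ · ♜│8
7│♟ ♟ ♟ ♟ ♟ ♟ ♟ ·│7
6│· · · · · · · ♟│6
5│· · · · · · · ·│5
4│· · · · ♗ · · ·│4
3│♘ · · · · ♕ · ·│3
2│♙ ♙ ♙ ♙ · ♙ ♙ ♙│2
1│♖ · ♗ · · ♖ ♔ ·│1
  ─────────────────
  a b c d e f g h


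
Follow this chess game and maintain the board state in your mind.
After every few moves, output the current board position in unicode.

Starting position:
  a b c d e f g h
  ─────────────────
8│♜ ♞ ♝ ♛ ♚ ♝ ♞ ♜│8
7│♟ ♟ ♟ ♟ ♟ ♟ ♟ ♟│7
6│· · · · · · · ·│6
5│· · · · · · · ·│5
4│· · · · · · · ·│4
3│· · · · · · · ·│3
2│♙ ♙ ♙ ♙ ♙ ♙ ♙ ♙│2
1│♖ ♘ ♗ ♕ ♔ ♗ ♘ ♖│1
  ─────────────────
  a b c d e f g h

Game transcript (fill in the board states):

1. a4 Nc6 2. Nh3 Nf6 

  a b c d e f g h
  ─────────────────
8│♜ · ♝ ♛ ♚ ♝ · ♜│8
7│♟ ♟ ♟ ♟ ♟ ♟ ♟ ♟│7
6│· · ♞ · · ♞ · ·│6
5│· · · · · · · ·│5
4│♙ · · · · · · ·│4
3│· · · · · · · ♘│3
2│· ♙ ♙ ♙ ♙ ♙ ♙ ♙│2
1│♖ ♘ ♗ ♕ ♔ ♗ · ♖│1
  ─────────────────
  a b c d e f g h

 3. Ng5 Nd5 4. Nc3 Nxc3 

  a b c d e f g h
  ─────────────────
8│♜ · ♝ ♛ ♚ ♝ · ♜│8
7│♟ ♟ ♟ ♟ ♟ ♟ ♟ ♟│7
6│· · ♞ · · · · ·│6
5│· · · · · · ♘ ·│5
4│♙ · · · · · · ·│4
3│· · ♞ · · · · ·│3
2│· ♙ ♙ ♙ ♙ ♙ ♙ ♙│2
1│♖ · ♗ ♕ ♔ ♗ · ♖│1
  ─────────────────
  a b c d e f g h

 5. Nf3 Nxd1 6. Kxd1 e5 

  a b c d e f g h
  ─────────────────
8│♜ · ♝ ♛ ♚ ♝ · ♜│8
7│♟ ♟ ♟ ♟ · ♟ ♟ ♟│7
6│· · ♞ · · · · ·│6
5│· · · · ♟ · · ·│5
4│♙ · · · · · · ·│4
3│· · · · · ♘ · ·│3
2│· ♙ ♙ ♙ ♙ ♙ ♙ ♙│2
1│♖ · ♗ ♔ · ♗ · ♖│1
  ─────────────────
  a b c d e f g h

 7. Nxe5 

  a b c d e f g h
  ─────────────────
8│♜ · ♝ ♛ ♚ ♝ · ♜│8
7│♟ ♟ ♟ ♟ · ♟ ♟ ♟│7
6│· · ♞ · · · · ·│6
5│· · · · ♘ · · ·│5
4│♙ · · · · · · ·│4
3│· · · · · · · ·│3
2│· ♙ ♙ ♙ ♙ ♙ ♙ ♙│2
1│♖ · ♗ ♔ · ♗ · ♖│1
  ─────────────────
  a b c d e f g h


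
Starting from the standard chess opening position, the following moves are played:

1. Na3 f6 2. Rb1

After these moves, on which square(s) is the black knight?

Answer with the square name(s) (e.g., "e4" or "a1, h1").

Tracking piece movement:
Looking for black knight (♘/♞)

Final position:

  a b c d e f g h
  ─────────────────
8│♜ ♞ ♝ ♛ ♚ ♝ ♞ ♜│8
7│♟ ♟ ♟ ♟ ♟ · ♟ ♟│7
6│· · · · · ♟ · ·│6
5│· · · · · · · ·│5
4│· · · · · · · ·│4
3│♘ · · · · · · ·│3
2│♙ ♙ ♙ ♙ ♙ ♙ ♙ ♙│2
1│· ♖ ♗ ♕ ♔ ♗ ♘ ♖│1
  ─────────────────
  a b c d e f g h


b8, g8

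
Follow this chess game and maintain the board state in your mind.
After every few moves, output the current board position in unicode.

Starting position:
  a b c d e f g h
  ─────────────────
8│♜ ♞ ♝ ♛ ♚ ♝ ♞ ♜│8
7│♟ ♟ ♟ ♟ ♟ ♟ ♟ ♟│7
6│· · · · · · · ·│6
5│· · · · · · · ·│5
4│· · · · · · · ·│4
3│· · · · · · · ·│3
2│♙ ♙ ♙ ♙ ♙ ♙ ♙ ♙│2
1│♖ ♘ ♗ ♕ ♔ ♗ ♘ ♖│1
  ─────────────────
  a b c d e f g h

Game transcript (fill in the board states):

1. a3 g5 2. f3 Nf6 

  a b c d e f g h
  ─────────────────
8│♜ ♞ ♝ ♛ ♚ ♝ · ♜│8
7│♟ ♟ ♟ ♟ ♟ ♟ · ♟│7
6│· · · · · ♞ · ·│6
5│· · · · · · ♟ ·│5
4│· · · · · · · ·│4
3│♙ · · · · ♙ · ·│3
2│· ♙ ♙ ♙ ♙ · ♙ ♙│2
1│♖ ♘ ♗ ♕ ♔ ♗ ♘ ♖│1
  ─────────────────
  a b c d e f g h

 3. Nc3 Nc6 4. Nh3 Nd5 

  a b c d e f g h
  ─────────────────
8│♜ · ♝ ♛ ♚ ♝ · ♜│8
7│♟ ♟ ♟ ♟ ♟ ♟ · ♟│7
6│· · ♞ · · · · ·│6
5│· · · ♞ · · ♟ ·│5
4│· · · · · · · ·│4
3│♙ · ♘ · · ♙ · ♘│3
2│· ♙ ♙ ♙ ♙ · ♙ ♙│2
1│♖ · ♗ ♕ ♔ ♗ · ♖│1
  ─────────────────
  a b c d e f g h

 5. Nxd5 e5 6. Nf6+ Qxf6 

  a b c d e f g h
  ─────────────────
8│♜ · ♝ · ♚ ♝ · ♜│8
7│♟ ♟ ♟ ♟ · ♟ · ♟│7
6│· · ♞ · · ♛ · ·│6
5│· · · · ♟ · ♟ ·│5
4│· · · · · · · ·│4
3│♙ · · · · ♙ · ♘│3
2│· ♙ ♙ ♙ ♙ · ♙ ♙│2
1│♖ · ♗ ♕ ♔ ♗ · ♖│1
  ─────────────────
  a b c d e f g h

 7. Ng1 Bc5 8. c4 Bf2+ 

  a b c d e f g h
  ─────────────────
8│♜ · ♝ · ♚ · · ♜│8
7│♟ ♟ ♟ ♟ · ♟ · ♟│7
6│· · ♞ · · ♛ · ·│6
5│· · · · ♟ · ♟ ·│5
4│· · ♙ · · · · ·│4
3│♙ · · · · ♙ · ·│3
2│· ♙ · ♙ ♙ ♝ ♙ ♙│2
1│♖ · ♗ ♕ ♔ ♗ ♘ ♖│1
  ─────────────────
  a b c d e f g h



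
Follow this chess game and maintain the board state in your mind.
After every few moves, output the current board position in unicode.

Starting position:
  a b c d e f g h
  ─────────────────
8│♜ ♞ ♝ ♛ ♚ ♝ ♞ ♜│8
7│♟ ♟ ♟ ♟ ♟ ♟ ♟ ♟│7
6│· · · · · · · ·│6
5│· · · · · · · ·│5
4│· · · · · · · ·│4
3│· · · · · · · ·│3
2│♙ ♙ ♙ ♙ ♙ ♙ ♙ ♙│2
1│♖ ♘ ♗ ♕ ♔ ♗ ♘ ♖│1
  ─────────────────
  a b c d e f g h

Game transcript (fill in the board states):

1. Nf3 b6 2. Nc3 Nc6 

  a b c d e f g h
  ─────────────────
8│♜ · ♝ ♛ ♚ ♝ ♞ ♜│8
7│♟ · ♟ ♟ ♟ ♟ ♟ ♟│7
6│· ♟ ♞ · · · · ·│6
5│· · · · · · · ·│5
4│· · · · · · · ·│4
3│· · ♘ · · ♘ · ·│3
2│♙ ♙ ♙ ♙ ♙ ♙ ♙ ♙│2
1│♖ · ♗ ♕ ♔ ♗ · ♖│1
  ─────────────────
  a b c d e f g h

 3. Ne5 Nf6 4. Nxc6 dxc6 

  a b c d e f g h
  ─────────────────
8│♜ · ♝ ♛ ♚ ♝ · ♜│8
7│♟ · ♟ · ♟ ♟ ♟ ♟│7
6│· ♟ ♟ · · ♞ · ·│6
5│· · · · · · · ·│5
4│· · · · · · · ·│4
3│· · ♘ · · · · ·│3
2│♙ ♙ ♙ ♙ ♙ ♙ ♙ ♙│2
1│♖ · ♗ ♕ ♔ ♗ · ♖│1
  ─────────────────
  a b c d e f g h

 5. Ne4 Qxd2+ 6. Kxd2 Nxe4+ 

  a b c d e f g h
  ─────────────────
8│♜ · ♝ · ♚ ♝ · ♜│8
7│♟ · ♟ · ♟ ♟ ♟ ♟│7
6│· ♟ ♟ · · · · ·│6
5│· · · · · · · ·│5
4│· · · · ♞ · · ·│4
3│· · · · · · · ·│3
2│♙ ♙ ♙ ♔ ♙ ♙ ♙ ♙│2
1│♖ · ♗ ♕ · ♗ · ♖│1
  ─────────────────
  a b c d e f g h

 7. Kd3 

  a b c d e f g h
  ─────────────────
8│♜ · ♝ · ♚ ♝ · ♜│8
7│♟ · ♟ · ♟ ♟ ♟ ♟│7
6│· ♟ ♟ · · · · ·│6
5│· · · · · · · ·│5
4│· · · · ♞ · · ·│4
3│· · · ♔ · · · ·│3
2│♙ ♙ ♙ · ♙ ♙ ♙ ♙│2
1│♖ · ♗ ♕ · ♗ · ♖│1
  ─────────────────
  a b c d e f g h


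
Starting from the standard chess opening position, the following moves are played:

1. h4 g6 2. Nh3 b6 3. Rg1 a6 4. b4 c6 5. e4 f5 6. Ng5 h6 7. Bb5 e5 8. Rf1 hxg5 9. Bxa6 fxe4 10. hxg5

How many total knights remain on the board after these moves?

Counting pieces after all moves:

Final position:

  a b c d e f g h
  ─────────────────
8│♜ ♞ ♝ ♛ ♚ ♝ ♞ ♜│8
7│· · · ♟ · · · ·│7
6│♗ ♟ ♟ · · · ♟ ·│6
5│· · · · ♟ · ♙ ·│5
4│· ♙ · · ♟ · · ·│4
3│· · · · · · · ·│3
2│♙ · ♙ ♙ · ♙ ♙ ·│2
1│♖ ♘ ♗ ♕ ♔ ♖ · ·│1
  ─────────────────
  a b c d e f g h


3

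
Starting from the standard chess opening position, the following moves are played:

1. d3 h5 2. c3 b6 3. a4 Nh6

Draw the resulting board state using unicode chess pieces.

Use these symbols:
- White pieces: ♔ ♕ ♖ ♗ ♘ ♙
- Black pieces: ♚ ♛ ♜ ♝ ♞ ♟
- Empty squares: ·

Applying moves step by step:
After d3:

♜ ♞ ♝ ♛ ♚ ♝ ♞ ♜
♟ ♟ ♟ ♟ ♟ ♟ ♟ ♟
· · · · · · · ·
· · · · · · · ·
· · · · · · · ·
· · · ♙ · · · ·
♙ ♙ ♙ · ♙ ♙ ♙ ♙
♖ ♘ ♗ ♕ ♔ ♗ ♘ ♖


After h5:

♜ ♞ ♝ ♛ ♚ ♝ ♞ ♜
♟ ♟ ♟ ♟ ♟ ♟ ♟ ·
· · · · · · · ·
· · · · · · · ♟
· · · · · · · ·
· · · ♙ · · · ·
♙ ♙ ♙ · ♙ ♙ ♙ ♙
♖ ♘ ♗ ♕ ♔ ♗ ♘ ♖


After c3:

♜ ♞ ♝ ♛ ♚ ♝ ♞ ♜
♟ ♟ ♟ ♟ ♟ ♟ ♟ ·
· · · · · · · ·
· · · · · · · ♟
· · · · · · · ·
· · ♙ ♙ · · · ·
♙ ♙ · · ♙ ♙ ♙ ♙
♖ ♘ ♗ ♕ ♔ ♗ ♘ ♖


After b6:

♜ ♞ ♝ ♛ ♚ ♝ ♞ ♜
♟ · ♟ ♟ ♟ ♟ ♟ ·
· ♟ · · · · · ·
· · · · · · · ♟
· · · · · · · ·
· · ♙ ♙ · · · ·
♙ ♙ · · ♙ ♙ ♙ ♙
♖ ♘ ♗ ♕ ♔ ♗ ♘ ♖


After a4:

♜ ♞ ♝ ♛ ♚ ♝ ♞ ♜
♟ · ♟ ♟ ♟ ♟ ♟ ·
· ♟ · · · · · ·
· · · · · · · ♟
♙ · · · · · · ·
· · ♙ ♙ · · · ·
· ♙ · · ♙ ♙ ♙ ♙
♖ ♘ ♗ ♕ ♔ ♗ ♘ ♖


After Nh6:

♜ ♞ ♝ ♛ ♚ ♝ · ♜
♟ · ♟ ♟ ♟ ♟ ♟ ·
· ♟ · · · · · ♞
· · · · · · · ♟
♙ · · · · · · ·
· · ♙ ♙ · · · ·
· ♙ · · ♙ ♙ ♙ ♙
♖ ♘ ♗ ♕ ♔ ♗ ♘ ♖



  a b c d e f g h
  ─────────────────
8│♜ ♞ ♝ ♛ ♚ ♝ · ♜│8
7│♟ · ♟ ♟ ♟ ♟ ♟ ·│7
6│· ♟ · · · · · ♞│6
5│· · · · · · · ♟│5
4│♙ · · · · · · ·│4
3│· · ♙ ♙ · · · ·│3
2│· ♙ · · ♙ ♙ ♙ ♙│2
1│♖ ♘ ♗ ♕ ♔ ♗ ♘ ♖│1
  ─────────────────
  a b c d e f g h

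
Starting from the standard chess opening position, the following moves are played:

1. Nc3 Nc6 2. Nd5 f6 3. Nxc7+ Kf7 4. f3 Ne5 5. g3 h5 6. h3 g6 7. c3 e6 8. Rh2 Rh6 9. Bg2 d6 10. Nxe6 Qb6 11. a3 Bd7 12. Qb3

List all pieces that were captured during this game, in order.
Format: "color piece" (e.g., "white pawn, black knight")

Tracking captures:
  Nxc7+: captured black pawn
  Nxe6: captured black pawn

black pawn, black pawn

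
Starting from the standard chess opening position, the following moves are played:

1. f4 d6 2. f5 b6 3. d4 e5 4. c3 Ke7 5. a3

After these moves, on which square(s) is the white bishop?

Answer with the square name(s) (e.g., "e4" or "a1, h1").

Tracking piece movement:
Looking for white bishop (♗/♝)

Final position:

  a b c d e f g h
  ─────────────────
8│♜ ♞ ♝ ♛ · ♝ ♞ ♜│8
7│♟ · ♟ · ♚ ♟ ♟ ♟│7
6│· ♟ · ♟ · · · ·│6
5│· · · · ♟ ♙ · ·│5
4│· · · ♙ · · · ·│4
3│♙ · ♙ · · · · ·│3
2│· ♙ · · ♙ · ♙ ♙│2
1│♖ ♘ ♗ ♕ ♔ ♗ ♘ ♖│1
  ─────────────────
  a b c d e f g h


c1, f1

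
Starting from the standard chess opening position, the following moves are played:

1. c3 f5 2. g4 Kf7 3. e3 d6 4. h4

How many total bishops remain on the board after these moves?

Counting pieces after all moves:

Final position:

  a b c d e f g h
  ─────────────────
8│♜ ♞ ♝ ♛ · ♝ ♞ ♜│8
7│♟ ♟ ♟ · ♟ ♚ ♟ ♟│7
6│· · · ♟ · · · ·│6
5│· · · · · ♟ · ·│5
4│· · · · · · ♙ ♙│4
3│· · ♙ · ♙ · · ·│3
2│♙ ♙ · ♙ · ♙ · ·│2
1│♖ ♘ ♗ ♕ ♔ ♗ ♘ ♖│1
  ─────────────────
  a b c d e f g h


4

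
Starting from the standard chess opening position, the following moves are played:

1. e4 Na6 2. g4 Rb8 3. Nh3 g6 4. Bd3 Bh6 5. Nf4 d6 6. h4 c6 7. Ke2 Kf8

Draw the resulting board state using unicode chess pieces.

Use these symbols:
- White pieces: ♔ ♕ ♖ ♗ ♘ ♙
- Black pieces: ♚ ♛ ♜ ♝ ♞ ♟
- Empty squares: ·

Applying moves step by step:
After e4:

♜ ♞ ♝ ♛ ♚ ♝ ♞ ♜
♟ ♟ ♟ ♟ ♟ ♟ ♟ ♟
· · · · · · · ·
· · · · · · · ·
· · · · ♙ · · ·
· · · · · · · ·
♙ ♙ ♙ ♙ · ♙ ♙ ♙
♖ ♘ ♗ ♕ ♔ ♗ ♘ ♖


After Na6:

♜ · ♝ ♛ ♚ ♝ ♞ ♜
♟ ♟ ♟ ♟ ♟ ♟ ♟ ♟
♞ · · · · · · ·
· · · · · · · ·
· · · · ♙ · · ·
· · · · · · · ·
♙ ♙ ♙ ♙ · ♙ ♙ ♙
♖ ♘ ♗ ♕ ♔ ♗ ♘ ♖


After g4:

♜ · ♝ ♛ ♚ ♝ ♞ ♜
♟ ♟ ♟ ♟ ♟ ♟ ♟ ♟
♞ · · · · · · ·
· · · · · · · ·
· · · · ♙ · ♙ ·
· · · · · · · ·
♙ ♙ ♙ ♙ · ♙ · ♙
♖ ♘ ♗ ♕ ♔ ♗ ♘ ♖


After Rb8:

· ♜ ♝ ♛ ♚ ♝ ♞ ♜
♟ ♟ ♟ ♟ ♟ ♟ ♟ ♟
♞ · · · · · · ·
· · · · · · · ·
· · · · ♙ · ♙ ·
· · · · · · · ·
♙ ♙ ♙ ♙ · ♙ · ♙
♖ ♘ ♗ ♕ ♔ ♗ ♘ ♖


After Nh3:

· ♜ ♝ ♛ ♚ ♝ ♞ ♜
♟ ♟ ♟ ♟ ♟ ♟ ♟ ♟
♞ · · · · · · ·
· · · · · · · ·
· · · · ♙ · ♙ ·
· · · · · · · ♘
♙ ♙ ♙ ♙ · ♙ · ♙
♖ ♘ ♗ ♕ ♔ ♗ · ♖


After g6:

· ♜ ♝ ♛ ♚ ♝ ♞ ♜
♟ ♟ ♟ ♟ ♟ ♟ · ♟
♞ · · · · · ♟ ·
· · · · · · · ·
· · · · ♙ · ♙ ·
· · · · · · · ♘
♙ ♙ ♙ ♙ · ♙ · ♙
♖ ♘ ♗ ♕ ♔ ♗ · ♖


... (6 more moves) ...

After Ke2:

· ♜ ♝ ♛ ♚ · ♞ ♜
♟ ♟ · · ♟ ♟ · ♟
♞ · ♟ ♟ · · ♟ ♝
· · · · · · · ·
· · · · ♙ ♘ ♙ ♙
· · · ♗ · · · ·
♙ ♙ ♙ ♙ ♔ ♙ · ·
♖ ♘ ♗ ♕ · · · ♖


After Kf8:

· ♜ ♝ ♛ · ♚ ♞ ♜
♟ ♟ · · ♟ ♟ · ♟
♞ · ♟ ♟ · · ♟ ♝
· · · · · · · ·
· · · · ♙ ♘ ♙ ♙
· · · ♗ · · · ·
♙ ♙ ♙ ♙ ♔ ♙ · ·
♖ ♘ ♗ ♕ · · · ♖



  a b c d e f g h
  ─────────────────
8│· ♜ ♝ ♛ · ♚ ♞ ♜│8
7│♟ ♟ · · ♟ ♟ · ♟│7
6│♞ · ♟ ♟ · · ♟ ♝│6
5│· · · · · · · ·│5
4│· · · · ♙ ♘ ♙ ♙│4
3│· · · ♗ · · · ·│3
2│♙ ♙ ♙ ♙ ♔ ♙ · ·│2
1│♖ ♘ ♗ ♕ · · · ♖│1
  ─────────────────
  a b c d e f g h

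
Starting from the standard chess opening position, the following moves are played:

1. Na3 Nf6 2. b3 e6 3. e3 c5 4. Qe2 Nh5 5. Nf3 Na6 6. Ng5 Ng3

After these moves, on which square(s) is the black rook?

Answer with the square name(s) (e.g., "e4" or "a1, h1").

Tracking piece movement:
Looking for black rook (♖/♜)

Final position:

  a b c d e f g h
  ─────────────────
8│♜ · ♝ ♛ ♚ ♝ · ♜│8
7│♟ ♟ · ♟ · ♟ ♟ ♟│7
6│♞ · · · ♟ · · ·│6
5│· · ♟ · · · ♘ ·│5
4│· · · · · · · ·│4
3│♘ ♙ · · ♙ · ♞ ·│3
2│♙ · ♙ ♙ ♕ ♙ ♙ ♙│2
1│♖ · ♗ · ♔ ♗ · ♖│1
  ─────────────────
  a b c d e f g h


a8, h8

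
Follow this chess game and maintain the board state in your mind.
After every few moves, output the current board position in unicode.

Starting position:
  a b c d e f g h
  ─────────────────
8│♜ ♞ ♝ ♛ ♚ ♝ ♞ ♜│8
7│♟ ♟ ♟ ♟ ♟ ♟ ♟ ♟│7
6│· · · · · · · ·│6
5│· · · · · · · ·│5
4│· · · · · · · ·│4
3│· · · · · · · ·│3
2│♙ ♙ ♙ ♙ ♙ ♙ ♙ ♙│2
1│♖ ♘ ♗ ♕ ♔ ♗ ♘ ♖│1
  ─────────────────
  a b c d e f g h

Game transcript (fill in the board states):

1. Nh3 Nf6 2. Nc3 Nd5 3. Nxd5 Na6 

  a b c d e f g h
  ─────────────────
8│♜ · ♝ ♛ ♚ ♝ · ♜│8
7│♟ ♟ ♟ ♟ ♟ ♟ ♟ ♟│7
6│♞ · · · · · · ·│6
5│· · · ♘ · · · ·│5
4│· · · · · · · ·│4
3│· · · · · · · ♘│3
2│♙ ♙ ♙ ♙ ♙ ♙ ♙ ♙│2
1│♖ · ♗ ♕ ♔ ♗ · ♖│1
  ─────────────────
  a b c d e f g h

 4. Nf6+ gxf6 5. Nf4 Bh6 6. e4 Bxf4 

  a b c d e f g h
  ─────────────────
8│♜ · ♝ ♛ ♚ · · ♜│8
7│♟ ♟ ♟ ♟ ♟ ♟ · ♟│7
6│♞ · · · · ♟ · ·│6
5│· · · · · · · ·│5
4│· · · · ♙ ♝ · ·│4
3│· · · · · · · ·│3
2│♙ ♙ ♙ ♙ · ♙ ♙ ♙│2
1│♖ · ♗ ♕ ♔ ♗ · ♖│1
  ─────────────────
  a b c d e f g h

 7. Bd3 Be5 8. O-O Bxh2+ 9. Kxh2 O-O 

  a b c d e f g h
  ─────────────────
8│♜ · ♝ ♛ · ♜ ♚ ·│8
7│♟ ♟ ♟ ♟ ♟ ♟ · ♟│7
6│♞ · · · · ♟ · ·│6
5│· · · · · · · ·│5
4│· · · · ♙ · · ·│4
3│· · · ♗ · · · ·│3
2│♙ ♙ ♙ ♙ · ♙ ♙ ♔│2
1│♖ · ♗ ♕ · ♖ · ·│1
  ─────────────────
  a b c d e f g h

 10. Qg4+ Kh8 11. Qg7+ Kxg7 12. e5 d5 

  a b c d e f g h
  ─────────────────
8│♜ · ♝ ♛ · ♜ · ·│8
7│♟ ♟ ♟ · ♟ ♟ ♚ ♟│7
6│♞ · · · · ♟ · ·│6
5│· · · ♟ ♙ · · ·│5
4│· · · · · · · ·│4
3│· · · ♗ · · · ·│3
2│♙ ♙ ♙ ♙ · ♙ ♙ ♔│2
1│♖ · ♗ · · ♖ · ·│1
  ─────────────────
  a b c d e f g h

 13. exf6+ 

  a b c d e f g h
  ─────────────────
8│♜ · ♝ ♛ · ♜ · ·│8
7│♟ ♟ ♟ · ♟ ♟ ♚ ♟│7
6│♞ · · · · ♙ · ·│6
5│· · · ♟ · · · ·│5
4│· · · · · · · ·│4
3│· · · ♗ · · · ·│3
2│♙ ♙ ♙ ♙ · ♙ ♙ ♔│2
1│♖ · ♗ · · ♖ · ·│1
  ─────────────────
  a b c d e f g h
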